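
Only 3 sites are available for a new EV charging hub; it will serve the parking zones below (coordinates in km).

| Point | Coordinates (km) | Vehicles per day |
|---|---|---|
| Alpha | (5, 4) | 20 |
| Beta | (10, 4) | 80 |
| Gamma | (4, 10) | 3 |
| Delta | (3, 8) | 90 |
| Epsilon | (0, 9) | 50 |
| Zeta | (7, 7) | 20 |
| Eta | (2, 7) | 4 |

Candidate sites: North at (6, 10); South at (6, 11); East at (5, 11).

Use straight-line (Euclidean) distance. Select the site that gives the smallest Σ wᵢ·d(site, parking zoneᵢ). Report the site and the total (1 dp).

North, total 1416.4 km

Total weighted distance at each candidate:
  North (6, 10): total = 1416.4
  South (6, 11): total = 1596.3
  East (5, 11): total = 1535.6
Minimum is at North with total 1416.4 km.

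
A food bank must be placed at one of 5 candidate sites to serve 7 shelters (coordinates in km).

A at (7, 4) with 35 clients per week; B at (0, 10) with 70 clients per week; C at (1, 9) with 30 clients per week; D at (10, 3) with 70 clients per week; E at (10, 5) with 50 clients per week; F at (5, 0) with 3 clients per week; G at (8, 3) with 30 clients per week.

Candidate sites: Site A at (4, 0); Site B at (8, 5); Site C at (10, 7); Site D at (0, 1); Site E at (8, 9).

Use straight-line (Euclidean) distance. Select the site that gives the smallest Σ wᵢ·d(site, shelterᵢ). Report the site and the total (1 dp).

Total weighted distance at each candidate:
  Site A (4, 0): total = 2226.6
  Site B (8, 5): total = 1327.2
  Site C (10, 7): total = 1695.9
  Site D (0, 1): total = 2653.5
  Site E (8, 9): total = 1827.6
Minimum is at Site B with total 1327.2 km.

Site B, total 1327.2 km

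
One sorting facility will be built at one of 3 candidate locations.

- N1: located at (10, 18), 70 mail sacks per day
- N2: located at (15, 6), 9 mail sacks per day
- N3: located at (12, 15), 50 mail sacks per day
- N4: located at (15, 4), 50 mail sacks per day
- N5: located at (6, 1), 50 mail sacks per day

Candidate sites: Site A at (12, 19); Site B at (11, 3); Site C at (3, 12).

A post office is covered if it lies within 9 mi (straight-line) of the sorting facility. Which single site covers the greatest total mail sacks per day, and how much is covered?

Coverage radius r = 9 mi; a point is covered iff (Δx)²+(Δy)² ≤ 9² = 81.
  Site A (12, 19): covers {N1, N3} → 120
  Site B (11, 3): covers {N2, N4, N5} → 109
  Site C (3, 12): covers {none} → 0
Maximum coverage at Site A: 120 mail sacks per day.

Site A, covering 120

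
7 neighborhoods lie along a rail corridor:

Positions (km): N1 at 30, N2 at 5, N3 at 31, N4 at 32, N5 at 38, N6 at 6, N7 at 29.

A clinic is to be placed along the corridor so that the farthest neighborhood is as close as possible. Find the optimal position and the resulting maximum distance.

location 21.5, max distance 16.5

The 1-center on a line is the midpoint of the two extreme points: leftmost at 5, rightmost at 38.
Optimal location = (5 + 38)/2 = 21.5; maximum distance = (38 − 5)/2 = 16.5.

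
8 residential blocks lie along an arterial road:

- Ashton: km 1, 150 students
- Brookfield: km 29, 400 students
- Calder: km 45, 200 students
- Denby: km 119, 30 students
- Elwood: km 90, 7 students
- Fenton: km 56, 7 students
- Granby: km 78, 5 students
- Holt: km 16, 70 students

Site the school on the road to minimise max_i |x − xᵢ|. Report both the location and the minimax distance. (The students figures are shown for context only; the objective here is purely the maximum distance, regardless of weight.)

The 1-center on a line is the midpoint of the two extreme points: leftmost at 1, rightmost at 119.
Optimal location = (1 + 119)/2 = 60; maximum distance = (119 − 1)/2 = 59.

location 60, max distance 59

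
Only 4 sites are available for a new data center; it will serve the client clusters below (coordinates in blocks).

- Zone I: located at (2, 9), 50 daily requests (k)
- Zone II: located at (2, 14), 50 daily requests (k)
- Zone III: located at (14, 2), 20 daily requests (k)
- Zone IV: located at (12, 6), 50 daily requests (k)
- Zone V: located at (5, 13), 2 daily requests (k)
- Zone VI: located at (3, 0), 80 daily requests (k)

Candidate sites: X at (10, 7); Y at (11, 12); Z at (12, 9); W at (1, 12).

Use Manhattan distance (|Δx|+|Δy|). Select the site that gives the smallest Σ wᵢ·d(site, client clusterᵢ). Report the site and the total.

X, total 2722 blocks

Total weighted distance at each candidate:
  X (10, 7): total = 2722
  Y (11, 12): total = 3374
  Z (12, 9): total = 3042
  W (1, 12): total = 2790
Minimum is at X with total 2722 blocks.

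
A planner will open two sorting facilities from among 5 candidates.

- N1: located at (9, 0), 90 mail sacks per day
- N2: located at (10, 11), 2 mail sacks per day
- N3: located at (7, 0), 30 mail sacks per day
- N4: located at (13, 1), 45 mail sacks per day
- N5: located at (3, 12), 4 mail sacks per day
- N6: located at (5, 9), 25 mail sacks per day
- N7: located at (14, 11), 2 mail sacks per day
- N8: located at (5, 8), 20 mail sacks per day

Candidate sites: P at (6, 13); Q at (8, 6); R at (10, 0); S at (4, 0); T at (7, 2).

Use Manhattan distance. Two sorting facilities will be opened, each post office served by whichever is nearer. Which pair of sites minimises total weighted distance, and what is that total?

{P, R}, total 653

Evaluate every pair (each demand assigned to the nearer of the two):
  {P, R}: total = 653
  {Q, R}: total = 690
  {R, T}: total = 823
  {R, S}: total = 894
  {P, T}: total = 1028
  {Q, T}: total = 1065
  {S, T}: total = 1228
  {P, S}: total = 1283
  {Q, S}: total = 1320
  {P, Q}: total = 1563
Best pair: {P, R} with total 653.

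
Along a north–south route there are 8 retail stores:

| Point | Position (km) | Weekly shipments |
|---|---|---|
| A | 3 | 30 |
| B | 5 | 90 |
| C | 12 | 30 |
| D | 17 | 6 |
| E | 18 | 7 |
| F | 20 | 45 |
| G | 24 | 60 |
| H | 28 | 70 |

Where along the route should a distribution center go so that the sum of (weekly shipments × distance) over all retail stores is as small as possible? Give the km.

x = 20

For a sum of weighted absolute distances on a line, the optimum is the weighted median (not the mean). Total weight W = 338; half-weight = 169.
Sort by position and accumulate weight:
  km 3 (A, w=30) → cum 30
  km 5 (B, w=90) → cum 120
  km 12 (C, w=30) → cum 150
  km 17 (D, w=6) → cum 156
  km 18 (E, w=7) → cum 163
  km 20 (F, w=45) → cum 208  ≥ 169 → median here
  km 24 (G, w=60) → cum 268
  km 28 (H, w=70) → cum 338
Optimal location: km 20.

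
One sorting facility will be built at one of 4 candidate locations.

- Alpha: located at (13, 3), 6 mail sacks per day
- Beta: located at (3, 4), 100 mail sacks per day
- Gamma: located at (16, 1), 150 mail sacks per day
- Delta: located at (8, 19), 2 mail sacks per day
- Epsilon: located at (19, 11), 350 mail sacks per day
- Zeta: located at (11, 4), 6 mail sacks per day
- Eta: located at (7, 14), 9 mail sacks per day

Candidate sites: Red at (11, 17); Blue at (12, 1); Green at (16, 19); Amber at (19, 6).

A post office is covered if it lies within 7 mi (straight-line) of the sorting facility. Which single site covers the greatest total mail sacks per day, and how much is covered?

Coverage radius r = 7 mi; a point is covered iff (Δx)²+(Δy)² ≤ 7² = 49.
  Red (11, 17): covers {Delta, Eta} → 11
  Blue (12, 1): covers {Alpha, Gamma, Zeta} → 162
  Green (16, 19): covers {none} → 0
  Amber (19, 6): covers {Alpha, Gamma, Epsilon} → 506
Maximum coverage at Amber: 506 mail sacks per day.

Amber, covering 506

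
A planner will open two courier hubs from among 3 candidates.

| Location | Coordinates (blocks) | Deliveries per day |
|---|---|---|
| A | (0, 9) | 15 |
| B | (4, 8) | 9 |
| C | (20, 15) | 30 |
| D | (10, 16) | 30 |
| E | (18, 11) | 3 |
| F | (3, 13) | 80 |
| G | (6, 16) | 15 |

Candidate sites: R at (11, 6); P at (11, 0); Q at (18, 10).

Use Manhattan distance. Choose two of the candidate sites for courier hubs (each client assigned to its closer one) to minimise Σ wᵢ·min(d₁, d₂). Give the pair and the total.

{R, Q}, total 2259

Evaluate every pair (each demand assigned to the nearer of the two):
  {R, Q}: total = 2259
  {R, P}: total = 2622
  {P, Q}: total = 2763
Best pair: {R, Q} with total 2259.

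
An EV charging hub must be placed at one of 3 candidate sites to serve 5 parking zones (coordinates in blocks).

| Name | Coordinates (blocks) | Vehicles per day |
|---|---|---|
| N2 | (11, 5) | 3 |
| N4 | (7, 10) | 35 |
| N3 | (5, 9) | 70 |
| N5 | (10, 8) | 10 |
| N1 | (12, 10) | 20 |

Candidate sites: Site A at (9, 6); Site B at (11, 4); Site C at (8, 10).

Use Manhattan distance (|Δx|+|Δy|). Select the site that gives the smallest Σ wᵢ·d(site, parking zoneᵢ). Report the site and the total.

Site C, total 459 blocks

Total weighted distance at each candidate:
  Site A (9, 6): total = 879
  Site B (11, 4): total = 1313
  Site C (8, 10): total = 459
Minimum is at Site C with total 459 blocks.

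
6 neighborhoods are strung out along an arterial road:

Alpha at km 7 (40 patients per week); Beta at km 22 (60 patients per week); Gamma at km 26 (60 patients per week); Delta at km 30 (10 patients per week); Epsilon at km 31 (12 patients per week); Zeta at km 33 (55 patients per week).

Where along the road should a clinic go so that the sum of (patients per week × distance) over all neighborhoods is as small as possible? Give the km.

x = 26

For a sum of weighted absolute distances on a line, the optimum is the weighted median (not the mean). Total weight W = 237; half-weight = 118.5.
Sort by position and accumulate weight:
  km 7 (Alpha, w=40) → cum 40
  km 22 (Beta, w=60) → cum 100
  km 26 (Gamma, w=60) → cum 160  ≥ 118.5 → median here
  km 30 (Delta, w=10) → cum 170
  km 31 (Epsilon, w=12) → cum 182
  km 33 (Zeta, w=55) → cum 237
Optimal location: km 26.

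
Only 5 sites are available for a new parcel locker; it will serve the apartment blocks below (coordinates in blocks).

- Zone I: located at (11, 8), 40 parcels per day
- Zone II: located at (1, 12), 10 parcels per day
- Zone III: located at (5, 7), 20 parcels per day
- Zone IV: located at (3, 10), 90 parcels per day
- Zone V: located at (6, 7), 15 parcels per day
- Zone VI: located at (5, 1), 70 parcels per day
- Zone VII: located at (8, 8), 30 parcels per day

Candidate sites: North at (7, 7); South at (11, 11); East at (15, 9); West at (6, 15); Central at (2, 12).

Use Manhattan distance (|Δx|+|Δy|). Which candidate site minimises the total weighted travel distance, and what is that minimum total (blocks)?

Total weighted distance at each candidate:
  North (7, 7): total = 1615
  South (11, 11): total = 2675
  East (15, 9): total = 3445
  West (6, 15): total = 2900
  Central (2, 12): total = 2375
Minimum is at North with total 1615 blocks.

North, total 1615 blocks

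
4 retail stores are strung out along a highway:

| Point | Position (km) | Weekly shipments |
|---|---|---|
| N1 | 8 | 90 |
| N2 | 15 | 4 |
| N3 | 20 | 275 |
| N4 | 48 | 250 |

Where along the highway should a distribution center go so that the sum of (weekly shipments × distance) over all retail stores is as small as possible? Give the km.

For a sum of weighted absolute distances on a line, the optimum is the weighted median (not the mean). Total weight W = 619; half-weight = 309.5.
Sort by position and accumulate weight:
  km 8 (N1, w=90) → cum 90
  km 15 (N2, w=4) → cum 94
  km 20 (N3, w=275) → cum 369  ≥ 309.5 → median here
  km 48 (N4, w=250) → cum 619
Optimal location: km 20.

x = 20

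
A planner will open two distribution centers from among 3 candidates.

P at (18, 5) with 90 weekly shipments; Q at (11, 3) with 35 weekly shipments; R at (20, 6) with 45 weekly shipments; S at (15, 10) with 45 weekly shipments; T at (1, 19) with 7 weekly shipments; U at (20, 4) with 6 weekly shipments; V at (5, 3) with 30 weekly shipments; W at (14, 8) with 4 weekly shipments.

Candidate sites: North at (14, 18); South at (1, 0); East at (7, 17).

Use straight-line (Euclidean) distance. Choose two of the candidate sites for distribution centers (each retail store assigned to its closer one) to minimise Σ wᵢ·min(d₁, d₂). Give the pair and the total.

{North, South}, total 2928.7

Evaluate every pair (each demand assigned to the nearer of the two):
  {North, South}: total = 2928.7
  {North, East}: total = 3300.2
  {South, East}: total = 3425.4
Best pair: {North, South} with total 2928.7.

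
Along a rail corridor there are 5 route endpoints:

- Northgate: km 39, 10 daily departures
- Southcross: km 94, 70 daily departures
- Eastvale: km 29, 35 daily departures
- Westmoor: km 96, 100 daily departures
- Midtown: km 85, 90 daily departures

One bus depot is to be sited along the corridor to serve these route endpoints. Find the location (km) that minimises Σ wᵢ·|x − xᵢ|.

x = 94

For a sum of weighted absolute distances on a line, the optimum is the weighted median (not the mean). Total weight W = 305; half-weight = 152.5.
Sort by position and accumulate weight:
  km 29 (Eastvale, w=35) → cum 35
  km 39 (Northgate, w=10) → cum 45
  km 85 (Midtown, w=90) → cum 135
  km 94 (Southcross, w=70) → cum 205  ≥ 152.5 → median here
  km 96 (Westmoor, w=100) → cum 305
Optimal location: km 94.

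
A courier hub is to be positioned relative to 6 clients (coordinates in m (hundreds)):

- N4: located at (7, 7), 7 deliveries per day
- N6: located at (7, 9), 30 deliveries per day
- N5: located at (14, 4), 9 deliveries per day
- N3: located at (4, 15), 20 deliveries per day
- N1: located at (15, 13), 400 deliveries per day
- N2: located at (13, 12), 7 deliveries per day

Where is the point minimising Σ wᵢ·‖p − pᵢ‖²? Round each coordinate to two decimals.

The minimiser of Σwᵢ‖p−pᵢ‖² is the weighted centroid p* = (Σwᵢpᵢ)/(Σwᵢ).
Σwᵢ = 473.
Σwᵢxᵢ = 7·7 + 30·7 + 9·14 + 20·4 + 400·15 + 7·13 = 6556.
Σwᵢyᵢ = 7·7 + 30·9 + 9·4 + 20·15 + 400·13 + 7·12 = 5939.
x* = 6556/473 = 13.86, y* = 5939/473 = 12.56.

(13.86, 12.56)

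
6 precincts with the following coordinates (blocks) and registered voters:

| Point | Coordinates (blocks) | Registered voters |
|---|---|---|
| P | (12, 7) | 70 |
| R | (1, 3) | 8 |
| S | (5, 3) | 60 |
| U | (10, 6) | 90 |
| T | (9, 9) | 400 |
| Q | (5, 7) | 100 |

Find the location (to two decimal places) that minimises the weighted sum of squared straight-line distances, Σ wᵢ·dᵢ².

The minimiser of Σwᵢ‖p−pᵢ‖² is the weighted centroid p* = (Σwᵢpᵢ)/(Σwᵢ).
Σwᵢ = 728.
Σwᵢxᵢ = 70·12 + 8·1 + 60·5 + 90·10 + 400·9 + 100·5 = 6148.
Σwᵢyᵢ = 70·7 + 8·3 + 60·3 + 90·6 + 400·9 + 100·7 = 5534.
x* = 6148/728 = 8.45, y* = 5534/728 = 7.60.

(8.45, 7.60)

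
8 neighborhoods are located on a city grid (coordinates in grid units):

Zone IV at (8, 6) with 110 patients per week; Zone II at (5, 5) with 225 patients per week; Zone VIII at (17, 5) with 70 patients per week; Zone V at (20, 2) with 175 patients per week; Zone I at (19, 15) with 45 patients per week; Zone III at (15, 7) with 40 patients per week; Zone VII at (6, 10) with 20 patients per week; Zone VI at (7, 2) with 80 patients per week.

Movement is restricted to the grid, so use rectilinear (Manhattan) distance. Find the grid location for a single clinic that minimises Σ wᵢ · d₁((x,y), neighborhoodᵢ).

(8, 5)

Manhattan distance separates: Σwᵢ(|x−xᵢ|+|y−yᵢ|) = Σwᵢ|x−xᵢ| + Σwᵢ|y−yᵢ|, so x and y are optimised independently as 1-D weighted medians.
Total weight W = 765; half = 382.5.
x-coordinate, sorted with cumulative weight:
  x=5 (Zone II, w=225) cum 225
  x=6 (Zone VII, w=20) cum 245
  x=7 (Zone VI, w=80) cum 325
  x=8 (Zone IV, w=110) cum 435  ← median
  x=15 (Zone III, w=40) cum 475
  x=17 (Zone VIII, w=70) cum 545
  x=19 (Zone I, w=45) cum 590
  x=20 (Zone V, w=175) cum 765
⇒ x* = 8
y-coordinate, sorted with cumulative weight:
  y=2 (Zone V, w=175) cum 175
  y=2 (Zone VI, w=80) cum 255
  y=5 (Zone II, w=225) cum 480  ← median
  y=5 (Zone VIII, w=70) cum 550
  y=6 (Zone IV, w=110) cum 660
  y=7 (Zone III, w=40) cum 700
  y=10 (Zone VII, w=20) cum 720
  y=15 (Zone I, w=45) cum 765
⇒ y* = 5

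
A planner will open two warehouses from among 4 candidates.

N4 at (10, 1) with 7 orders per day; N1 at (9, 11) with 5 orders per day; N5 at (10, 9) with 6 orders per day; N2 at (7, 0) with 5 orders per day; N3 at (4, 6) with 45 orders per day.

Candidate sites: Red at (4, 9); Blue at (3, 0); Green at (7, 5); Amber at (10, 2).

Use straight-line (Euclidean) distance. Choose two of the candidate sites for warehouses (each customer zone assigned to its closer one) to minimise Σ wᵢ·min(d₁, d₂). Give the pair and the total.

Evaluate every pair (each demand assigned to the nearer of the two):
  {Red, Amber}: total = 223.0
  {Green, Amber}: total = 229.0
  {Red, Green}: total = 251.9
  {Blue, Green}: total = 258.9
  {Red, Blue}: total = 267.4
  {Blue, Amber}: total = 386.0
Best pair: {Red, Amber} with total 223.0.

{Red, Amber}, total 223.0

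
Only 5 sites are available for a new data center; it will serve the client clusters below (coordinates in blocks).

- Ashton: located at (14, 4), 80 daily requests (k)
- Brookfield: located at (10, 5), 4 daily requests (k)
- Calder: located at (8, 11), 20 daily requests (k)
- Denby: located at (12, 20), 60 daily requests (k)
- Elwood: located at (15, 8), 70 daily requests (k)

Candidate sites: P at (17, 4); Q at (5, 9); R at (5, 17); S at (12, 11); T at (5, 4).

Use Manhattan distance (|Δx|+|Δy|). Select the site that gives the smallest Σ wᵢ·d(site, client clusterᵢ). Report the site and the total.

Total weighted distance at each candidate:
  P (17, 4): total = 2272
  Q (5, 9): total = 3106
  R (5, 17): total = 3938
  S (12, 11): total = 1792
  T (5, 4): total = 3304
Minimum is at S with total 1792 blocks.

S, total 1792 blocks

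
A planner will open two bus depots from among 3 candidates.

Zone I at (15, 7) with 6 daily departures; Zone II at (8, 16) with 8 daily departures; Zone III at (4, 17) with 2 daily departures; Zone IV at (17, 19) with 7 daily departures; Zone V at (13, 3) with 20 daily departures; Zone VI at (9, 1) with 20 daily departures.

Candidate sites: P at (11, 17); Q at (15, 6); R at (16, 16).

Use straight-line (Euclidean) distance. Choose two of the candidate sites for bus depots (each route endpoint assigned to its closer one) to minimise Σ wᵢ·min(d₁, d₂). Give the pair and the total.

Evaluate every pair (each demand assigned to the nearer of the two):
  {P, Q}: total = 317.9
  {Q, R}: total = 344.5
  {P, R}: total = 705.1
Best pair: {P, Q} with total 317.9.

{P, Q}, total 317.9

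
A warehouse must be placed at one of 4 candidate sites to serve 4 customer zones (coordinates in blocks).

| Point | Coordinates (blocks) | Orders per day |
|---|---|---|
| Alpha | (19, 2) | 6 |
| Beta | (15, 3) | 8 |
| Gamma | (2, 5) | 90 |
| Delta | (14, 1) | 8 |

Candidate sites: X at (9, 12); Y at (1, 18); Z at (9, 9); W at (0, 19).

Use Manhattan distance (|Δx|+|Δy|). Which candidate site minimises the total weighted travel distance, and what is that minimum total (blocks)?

Total weighted distance at each candidate:
  X (9, 12): total = 1628
  Y (1, 18): total = 1936
  Z (9, 9): total = 1292
  W (0, 19): total = 2160
Minimum is at Z with total 1292 blocks.

Z, total 1292 blocks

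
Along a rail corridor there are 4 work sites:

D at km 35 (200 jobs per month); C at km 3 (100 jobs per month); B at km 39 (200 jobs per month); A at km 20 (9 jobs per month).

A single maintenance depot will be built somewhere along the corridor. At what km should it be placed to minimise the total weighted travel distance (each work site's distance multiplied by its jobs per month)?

x = 35

For a sum of weighted absolute distances on a line, the optimum is the weighted median (not the mean). Total weight W = 509; half-weight = 254.5.
Sort by position and accumulate weight:
  km 3 (C, w=100) → cum 100
  km 20 (A, w=9) → cum 109
  km 35 (D, w=200) → cum 309  ≥ 254.5 → median here
  km 39 (B, w=200) → cum 509
Optimal location: km 35.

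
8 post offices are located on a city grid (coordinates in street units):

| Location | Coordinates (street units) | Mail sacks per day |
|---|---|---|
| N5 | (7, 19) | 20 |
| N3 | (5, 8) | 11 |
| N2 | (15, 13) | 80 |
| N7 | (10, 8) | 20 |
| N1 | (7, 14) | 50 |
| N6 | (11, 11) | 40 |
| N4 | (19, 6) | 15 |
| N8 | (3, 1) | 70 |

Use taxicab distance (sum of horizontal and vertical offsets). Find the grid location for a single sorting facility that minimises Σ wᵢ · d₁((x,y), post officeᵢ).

(10, 11)

Manhattan distance separates: Σwᵢ(|x−xᵢ|+|y−yᵢ|) = Σwᵢ|x−xᵢ| + Σwᵢ|y−yᵢ|, so x and y are optimised independently as 1-D weighted medians.
Total weight W = 306; half = 153.
x-coordinate, sorted with cumulative weight:
  x=3 (N8, w=70) cum 70
  x=5 (N3, w=11) cum 81
  x=7 (N5, w=20) cum 101
  x=7 (N1, w=50) cum 151
  x=10 (N7, w=20) cum 171  ← median
  x=11 (N6, w=40) cum 211
  x=15 (N2, w=80) cum 291
  x=19 (N4, w=15) cum 306
⇒ x* = 10
y-coordinate, sorted with cumulative weight:
  y=1 (N8, w=70) cum 70
  y=6 (N4, w=15) cum 85
  y=8 (N3, w=11) cum 96
  y=8 (N7, w=20) cum 116
  y=11 (N6, w=40) cum 156  ← median
  y=13 (N2, w=80) cum 236
  y=14 (N1, w=50) cum 286
  y=19 (N5, w=20) cum 306
⇒ y* = 11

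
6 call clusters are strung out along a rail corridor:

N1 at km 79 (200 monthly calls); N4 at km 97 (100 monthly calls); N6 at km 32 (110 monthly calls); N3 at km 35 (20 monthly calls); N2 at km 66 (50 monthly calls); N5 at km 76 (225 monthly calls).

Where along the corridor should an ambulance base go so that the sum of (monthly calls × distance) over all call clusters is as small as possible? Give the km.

For a sum of weighted absolute distances on a line, the optimum is the weighted median (not the mean). Total weight W = 705; half-weight = 352.5.
Sort by position and accumulate weight:
  km 32 (N6, w=110) → cum 110
  km 35 (N3, w=20) → cum 130
  km 66 (N2, w=50) → cum 180
  km 76 (N5, w=225) → cum 405  ≥ 352.5 → median here
  km 79 (N1, w=200) → cum 605
  km 97 (N4, w=100) → cum 705
Optimal location: km 76.

x = 76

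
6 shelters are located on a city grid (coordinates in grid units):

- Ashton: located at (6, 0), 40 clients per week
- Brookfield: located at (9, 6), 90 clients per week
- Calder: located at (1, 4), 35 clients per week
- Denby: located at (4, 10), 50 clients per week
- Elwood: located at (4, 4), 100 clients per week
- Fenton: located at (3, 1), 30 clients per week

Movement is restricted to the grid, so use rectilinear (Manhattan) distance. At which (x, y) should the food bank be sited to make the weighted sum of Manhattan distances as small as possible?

(4, 4)

Manhattan distance separates: Σwᵢ(|x−xᵢ|+|y−yᵢ|) = Σwᵢ|x−xᵢ| + Σwᵢ|y−yᵢ|, so x and y are optimised independently as 1-D weighted medians.
Total weight W = 345; half = 172.5.
x-coordinate, sorted with cumulative weight:
  x=1 (Calder, w=35) cum 35
  x=3 (Fenton, w=30) cum 65
  x=4 (Denby, w=50) cum 115
  x=4 (Elwood, w=100) cum 215  ← median
  x=6 (Ashton, w=40) cum 255
  x=9 (Brookfield, w=90) cum 345
⇒ x* = 4
y-coordinate, sorted with cumulative weight:
  y=0 (Ashton, w=40) cum 40
  y=1 (Fenton, w=30) cum 70
  y=4 (Calder, w=35) cum 105
  y=4 (Elwood, w=100) cum 205  ← median
  y=6 (Brookfield, w=90) cum 295
  y=10 (Denby, w=50) cum 345
⇒ y* = 4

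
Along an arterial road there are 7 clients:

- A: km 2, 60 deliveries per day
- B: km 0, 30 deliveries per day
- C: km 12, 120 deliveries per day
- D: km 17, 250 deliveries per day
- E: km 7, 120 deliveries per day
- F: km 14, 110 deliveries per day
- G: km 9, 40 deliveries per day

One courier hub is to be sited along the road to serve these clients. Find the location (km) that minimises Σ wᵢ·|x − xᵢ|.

For a sum of weighted absolute distances on a line, the optimum is the weighted median (not the mean). Total weight W = 730; half-weight = 365.
Sort by position and accumulate weight:
  km 0 (B, w=30) → cum 30
  km 2 (A, w=60) → cum 90
  km 7 (E, w=120) → cum 210
  km 9 (G, w=40) → cum 250
  km 12 (C, w=120) → cum 370  ≥ 365 → median here
  km 14 (F, w=110) → cum 480
  km 17 (D, w=250) → cum 730
Optimal location: km 12.

x = 12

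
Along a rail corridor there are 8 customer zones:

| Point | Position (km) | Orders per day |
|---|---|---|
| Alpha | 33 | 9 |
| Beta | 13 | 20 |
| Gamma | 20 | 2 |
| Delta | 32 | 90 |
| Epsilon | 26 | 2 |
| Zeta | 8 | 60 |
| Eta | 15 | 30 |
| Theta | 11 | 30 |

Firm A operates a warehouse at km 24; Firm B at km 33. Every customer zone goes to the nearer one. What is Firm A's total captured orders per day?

The indifferent point is the midpoint (24+33)/2 = 28.5; customer zones left of it (closer to Firm A at 24) go to Firm A, those right go to Firm B.
  Zeta at 8 (w=60) → Firm A
  Theta at 11 (w=30) → Firm A
  Beta at 13 (w=20) → Firm A
  Eta at 15 (w=30) → Firm A
  Gamma at 20 (w=2) → Firm A
  Epsilon at 26 (w=2) → Firm A
  Delta at 32 (w=90) → Firm B
  Alpha at 33 (w=9) → Firm B
Firm A captures 144; Firm B captures 99.

144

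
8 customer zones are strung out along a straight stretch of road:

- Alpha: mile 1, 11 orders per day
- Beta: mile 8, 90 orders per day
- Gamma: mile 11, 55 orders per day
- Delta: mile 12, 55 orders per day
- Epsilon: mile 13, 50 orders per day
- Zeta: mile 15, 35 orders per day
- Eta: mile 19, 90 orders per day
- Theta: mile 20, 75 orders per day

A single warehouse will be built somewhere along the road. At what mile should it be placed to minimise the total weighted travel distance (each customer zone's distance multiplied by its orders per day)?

x = 13

For a sum of weighted absolute distances on a line, the optimum is the weighted median (not the mean). Total weight W = 461; half-weight = 230.5.
Sort by position and accumulate weight:
  mile 1 (Alpha, w=11) → cum 11
  mile 8 (Beta, w=90) → cum 101
  mile 11 (Gamma, w=55) → cum 156
  mile 12 (Delta, w=55) → cum 211
  mile 13 (Epsilon, w=50) → cum 261  ≥ 230.5 → median here
  mile 15 (Zeta, w=35) → cum 296
  mile 19 (Eta, w=90) → cum 386
  mile 20 (Theta, w=75) → cum 461
Optimal location: mile 13.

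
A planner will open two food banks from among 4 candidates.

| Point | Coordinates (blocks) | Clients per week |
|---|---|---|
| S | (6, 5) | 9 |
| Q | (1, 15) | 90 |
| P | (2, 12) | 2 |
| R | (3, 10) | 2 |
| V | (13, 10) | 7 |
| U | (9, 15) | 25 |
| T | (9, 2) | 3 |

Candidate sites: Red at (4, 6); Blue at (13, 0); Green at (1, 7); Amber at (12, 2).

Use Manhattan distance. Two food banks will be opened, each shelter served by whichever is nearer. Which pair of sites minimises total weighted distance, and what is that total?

{Red, Green}, total 1237

Evaluate every pair (each demand assigned to the nearer of the two):
  {Red, Green}: total = 1237
  {Green, Amber}: total = 1277
  {Blue, Green}: total = 1293
  {Red, Amber}: total = 1555
  {Red, Blue}: total = 1571
  {Blue, Amber}: total = 2787
Best pair: {Red, Green} with total 1237.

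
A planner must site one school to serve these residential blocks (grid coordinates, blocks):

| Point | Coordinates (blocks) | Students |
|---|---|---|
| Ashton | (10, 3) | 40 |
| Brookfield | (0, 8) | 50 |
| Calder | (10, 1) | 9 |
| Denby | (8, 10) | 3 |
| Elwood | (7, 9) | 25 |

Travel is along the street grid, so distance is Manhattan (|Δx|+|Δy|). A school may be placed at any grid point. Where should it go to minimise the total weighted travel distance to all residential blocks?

Manhattan distance separates: Σwᵢ(|x−xᵢ|+|y−yᵢ|) = Σwᵢ|x−xᵢ| + Σwᵢ|y−yᵢ|, so x and y are optimised independently as 1-D weighted medians.
Total weight W = 127; half = 63.5.
x-coordinate, sorted with cumulative weight:
  x=0 (Brookfield, w=50) cum 50
  x=7 (Elwood, w=25) cum 75  ← median
  x=8 (Denby, w=3) cum 78
  x=10 (Ashton, w=40) cum 118
  x=10 (Calder, w=9) cum 127
⇒ x* = 7
y-coordinate, sorted with cumulative weight:
  y=1 (Calder, w=9) cum 9
  y=3 (Ashton, w=40) cum 49
  y=8 (Brookfield, w=50) cum 99  ← median
  y=9 (Elwood, w=25) cum 124
  y=10 (Denby, w=3) cum 127
⇒ y* = 8

(7, 8)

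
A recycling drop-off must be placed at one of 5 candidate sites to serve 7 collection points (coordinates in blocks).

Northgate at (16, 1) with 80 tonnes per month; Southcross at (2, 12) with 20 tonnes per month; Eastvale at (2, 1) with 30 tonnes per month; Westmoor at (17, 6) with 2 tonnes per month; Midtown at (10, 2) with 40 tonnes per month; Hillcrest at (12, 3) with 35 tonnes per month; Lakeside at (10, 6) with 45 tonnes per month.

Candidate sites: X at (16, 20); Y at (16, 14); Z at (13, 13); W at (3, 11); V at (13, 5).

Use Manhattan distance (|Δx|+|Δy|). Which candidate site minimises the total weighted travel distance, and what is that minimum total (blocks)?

V, total 1905 blocks

Total weighted distance at each candidate:
  X (16, 20): total = 5575
  Y (16, 14): total = 4063
  Z (13, 13): total = 3547
  W (3, 11): total = 4023
  V (13, 5): total = 1905
Minimum is at V with total 1905 blocks.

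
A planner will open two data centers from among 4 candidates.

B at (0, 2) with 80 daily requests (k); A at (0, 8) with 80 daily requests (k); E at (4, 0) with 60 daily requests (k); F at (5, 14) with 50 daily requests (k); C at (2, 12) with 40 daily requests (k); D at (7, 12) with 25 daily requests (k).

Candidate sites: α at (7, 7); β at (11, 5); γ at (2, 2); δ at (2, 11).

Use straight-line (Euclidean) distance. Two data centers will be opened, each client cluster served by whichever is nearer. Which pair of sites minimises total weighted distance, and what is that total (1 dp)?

{γ, δ}, total 997.8

Evaluate every pair (each demand assigned to the nearer of the two):
  {γ, δ}: total = 997.8
  {α, γ}: total = 1607.5
  {α, δ}: total = 1810.7
  {β, δ}: total = 1921.8
  {β, γ}: total = 1978.1
  {α, β}: total = 2482.7
Best pair: {γ, δ} with total 997.8.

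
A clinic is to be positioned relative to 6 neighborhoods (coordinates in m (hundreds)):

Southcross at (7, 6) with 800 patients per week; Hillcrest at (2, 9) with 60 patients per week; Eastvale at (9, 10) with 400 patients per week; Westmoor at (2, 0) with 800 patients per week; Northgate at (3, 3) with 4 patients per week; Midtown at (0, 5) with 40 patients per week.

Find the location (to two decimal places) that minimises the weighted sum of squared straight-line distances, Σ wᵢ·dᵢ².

The minimiser of Σwᵢ‖p−pᵢ‖² is the weighted centroid p* = (Σwᵢpᵢ)/(Σwᵢ).
Σwᵢ = 2104.
Σwᵢxᵢ = 800·7 + 60·2 + 400·9 + 800·2 + 4·3 + 40·0 = 10932.
Σwᵢyᵢ = 800·6 + 60·9 + 400·10 + 800·0 + 4·3 + 40·5 = 9552.
x* = 10932/2104 = 5.20, y* = 9552/2104 = 4.54.

(5.20, 4.54)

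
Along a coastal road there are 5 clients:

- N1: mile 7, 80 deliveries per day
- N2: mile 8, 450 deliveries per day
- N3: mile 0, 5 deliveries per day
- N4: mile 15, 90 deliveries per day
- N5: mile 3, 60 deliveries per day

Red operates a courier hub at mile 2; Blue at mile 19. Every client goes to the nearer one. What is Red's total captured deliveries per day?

595

The indifferent point is the midpoint (2+19)/2 = 10.5; clients left of it (closer to Red at 2) go to Red, those right go to Blue.
  N3 at 0 (w=5) → Red
  N5 at 3 (w=60) → Red
  N1 at 7 (w=80) → Red
  N2 at 8 (w=450) → Red
  N4 at 15 (w=90) → Blue
Red captures 595; Blue captures 90.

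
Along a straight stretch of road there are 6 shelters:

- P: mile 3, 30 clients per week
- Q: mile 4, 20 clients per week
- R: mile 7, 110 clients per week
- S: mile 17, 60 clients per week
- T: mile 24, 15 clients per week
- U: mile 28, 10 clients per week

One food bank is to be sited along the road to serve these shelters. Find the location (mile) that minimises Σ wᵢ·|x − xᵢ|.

x = 7

For a sum of weighted absolute distances on a line, the optimum is the weighted median (not the mean). Total weight W = 245; half-weight = 122.5.
Sort by position and accumulate weight:
  mile 3 (P, w=30) → cum 30
  mile 4 (Q, w=20) → cum 50
  mile 7 (R, w=110) → cum 160  ≥ 122.5 → median here
  mile 17 (S, w=60) → cum 220
  mile 24 (T, w=15) → cum 235
  mile 28 (U, w=10) → cum 245
Optimal location: mile 7.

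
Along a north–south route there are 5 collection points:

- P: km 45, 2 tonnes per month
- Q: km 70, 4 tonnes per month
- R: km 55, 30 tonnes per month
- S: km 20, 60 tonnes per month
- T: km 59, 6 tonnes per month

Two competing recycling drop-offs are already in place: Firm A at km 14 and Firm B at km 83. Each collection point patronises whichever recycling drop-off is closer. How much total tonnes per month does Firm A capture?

62

The indifferent point is the midpoint (14+83)/2 = 48.5; collection points left of it (closer to Firm A at 14) go to Firm A, those right go to Firm B.
  S at 20 (w=60) → Firm A
  P at 45 (w=2) → Firm A
  R at 55 (w=30) → Firm B
  T at 59 (w=6) → Firm B
  Q at 70 (w=4) → Firm B
Firm A captures 62; Firm B captures 40.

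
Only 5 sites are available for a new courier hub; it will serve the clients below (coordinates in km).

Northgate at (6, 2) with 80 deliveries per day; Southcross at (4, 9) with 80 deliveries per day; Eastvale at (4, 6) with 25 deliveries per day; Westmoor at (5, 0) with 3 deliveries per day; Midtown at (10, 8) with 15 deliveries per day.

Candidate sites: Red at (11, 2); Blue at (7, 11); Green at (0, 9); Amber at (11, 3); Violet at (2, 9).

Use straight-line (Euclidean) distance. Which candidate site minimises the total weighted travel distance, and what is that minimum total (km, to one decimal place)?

Total weighted distance at each candidate:
  Red (11, 2): total = 1503.7
  Blue (7, 11): total = 1255.8
  Green (0, 9): total = 1364.2
  Amber (11, 3): total = 1432.5
  Violet (2, 9): total = 1044.5
Minimum is at Violet with total 1044.5 km.

Violet, total 1044.5 km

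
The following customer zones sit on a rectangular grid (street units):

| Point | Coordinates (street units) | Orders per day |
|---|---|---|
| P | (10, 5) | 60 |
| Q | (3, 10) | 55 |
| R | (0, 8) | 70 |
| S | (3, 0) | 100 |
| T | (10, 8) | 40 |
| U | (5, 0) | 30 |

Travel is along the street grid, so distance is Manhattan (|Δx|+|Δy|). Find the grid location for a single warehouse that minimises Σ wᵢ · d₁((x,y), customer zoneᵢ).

Manhattan distance separates: Σwᵢ(|x−xᵢ|+|y−yᵢ|) = Σwᵢ|x−xᵢ| + Σwᵢ|y−yᵢ|, so x and y are optimised independently as 1-D weighted medians.
Total weight W = 355; half = 177.5.
x-coordinate, sorted with cumulative weight:
  x=0 (R, w=70) cum 70
  x=3 (Q, w=55) cum 125
  x=3 (S, w=100) cum 225  ← median
  x=5 (U, w=30) cum 255
  x=10 (P, w=60) cum 315
  x=10 (T, w=40) cum 355
⇒ x* = 3
y-coordinate, sorted with cumulative weight:
  y=0 (S, w=100) cum 100
  y=0 (U, w=30) cum 130
  y=5 (P, w=60) cum 190  ← median
  y=8 (R, w=70) cum 260
  y=8 (T, w=40) cum 300
  y=10 (Q, w=55) cum 355
⇒ y* = 5

(3, 5)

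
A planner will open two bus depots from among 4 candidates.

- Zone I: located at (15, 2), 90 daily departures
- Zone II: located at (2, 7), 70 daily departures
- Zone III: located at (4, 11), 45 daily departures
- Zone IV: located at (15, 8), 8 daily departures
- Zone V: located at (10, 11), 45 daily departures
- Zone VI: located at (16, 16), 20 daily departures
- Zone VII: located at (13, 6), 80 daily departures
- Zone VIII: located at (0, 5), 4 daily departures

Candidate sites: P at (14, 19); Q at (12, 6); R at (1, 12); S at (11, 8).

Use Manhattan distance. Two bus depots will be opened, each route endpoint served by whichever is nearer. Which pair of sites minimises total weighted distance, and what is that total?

Evaluate every pair (each demand assigned to the nearer of the two):
  {Q, R}: total = 1977
  {R, S}: total = 2324
  {Q, S}: total = 2384
  {P, Q}: total = 2572
  {P, S}: total = 2738
  {P, R}: total = 4018
Best pair: {Q, R} with total 1977.

{Q, R}, total 1977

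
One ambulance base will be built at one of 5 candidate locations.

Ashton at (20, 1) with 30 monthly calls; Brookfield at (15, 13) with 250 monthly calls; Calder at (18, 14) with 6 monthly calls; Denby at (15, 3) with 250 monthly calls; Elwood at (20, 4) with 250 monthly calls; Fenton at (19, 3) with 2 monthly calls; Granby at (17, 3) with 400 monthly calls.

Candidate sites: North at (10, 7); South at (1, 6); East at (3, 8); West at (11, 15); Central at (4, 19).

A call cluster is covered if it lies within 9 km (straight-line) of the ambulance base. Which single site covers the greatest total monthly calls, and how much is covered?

Coverage radius r = 9 km; a point is covered iff (Δx)²+(Δy)² ≤ 9² = 81.
  North (10, 7): covers {Brookfield, Denby, Granby} → 900
  South (1, 6): covers {none} → 0
  East (3, 8): covers {none} → 0
  West (11, 15): covers {Brookfield, Calder} → 256
  Central (4, 19): covers {none} → 0
Maximum coverage at North: 900 monthly calls.

North, covering 900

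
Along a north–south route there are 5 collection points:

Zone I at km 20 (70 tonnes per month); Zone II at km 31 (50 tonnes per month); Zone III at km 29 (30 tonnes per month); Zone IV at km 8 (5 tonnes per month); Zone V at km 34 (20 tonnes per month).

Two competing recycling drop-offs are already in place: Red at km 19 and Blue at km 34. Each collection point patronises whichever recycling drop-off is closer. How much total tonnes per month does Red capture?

The indifferent point is the midpoint (19+34)/2 = 26.5; collection points left of it (closer to Red at 19) go to Red, those right go to Blue.
  Zone IV at 8 (w=5) → Red
  Zone I at 20 (w=70) → Red
  Zone III at 29 (w=30) → Blue
  Zone II at 31 (w=50) → Blue
  Zone V at 34 (w=20) → Blue
Red captures 75; Blue captures 100.

75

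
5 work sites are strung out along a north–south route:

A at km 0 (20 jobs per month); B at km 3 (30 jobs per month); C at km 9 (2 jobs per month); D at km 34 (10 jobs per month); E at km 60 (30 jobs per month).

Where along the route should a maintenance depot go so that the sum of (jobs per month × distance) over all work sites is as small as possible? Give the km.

x = 3

For a sum of weighted absolute distances on a line, the optimum is the weighted median (not the mean). Total weight W = 92; half-weight = 46.
Sort by position and accumulate weight:
  km 0 (A, w=20) → cum 20
  km 3 (B, w=30) → cum 50  ≥ 46 → median here
  km 9 (C, w=2) → cum 52
  km 34 (D, w=10) → cum 62
  km 60 (E, w=30) → cum 92
Optimal location: km 3.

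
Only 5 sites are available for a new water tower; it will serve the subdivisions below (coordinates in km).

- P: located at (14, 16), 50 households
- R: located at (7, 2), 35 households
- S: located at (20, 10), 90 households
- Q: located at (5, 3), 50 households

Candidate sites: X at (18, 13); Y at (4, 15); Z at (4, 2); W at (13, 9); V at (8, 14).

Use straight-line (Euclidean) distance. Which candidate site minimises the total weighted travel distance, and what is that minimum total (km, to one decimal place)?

W, total 1812.6 km

Total weighted distance at each candidate:
  X (18, 13): total = 1939.0
  Y (4, 15): total = 3080.2
  Z (4, 2): total = 2645.9
  W (13, 9): total = 1812.6
  V (8, 14): total = 2446.2
Minimum is at W with total 1812.6 km.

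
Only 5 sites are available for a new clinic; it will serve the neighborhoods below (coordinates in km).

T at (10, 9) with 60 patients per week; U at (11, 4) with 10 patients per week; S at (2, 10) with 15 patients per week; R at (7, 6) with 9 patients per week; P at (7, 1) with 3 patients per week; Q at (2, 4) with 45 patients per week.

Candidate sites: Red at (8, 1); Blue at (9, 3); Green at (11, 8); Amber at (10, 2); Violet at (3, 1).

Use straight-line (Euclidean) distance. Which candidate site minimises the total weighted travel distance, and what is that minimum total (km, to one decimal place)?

Total weighted distance at each candidate:
  Red (8, 1): total = 1050.2
  Blue (9, 3): total = 895.0
  Green (11, 8): total = 770.8
  Amber (10, 2): total = 1037.6
  Violet (3, 1): total = 1071.0
Minimum is at Green with total 770.8 km.

Green, total 770.8 km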